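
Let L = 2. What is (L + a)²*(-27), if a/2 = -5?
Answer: -1728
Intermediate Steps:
a = -10 (a = 2*(-5) = -10)
(L + a)²*(-27) = (2 - 10)²*(-27) = (-8)²*(-27) = 64*(-27) = -1728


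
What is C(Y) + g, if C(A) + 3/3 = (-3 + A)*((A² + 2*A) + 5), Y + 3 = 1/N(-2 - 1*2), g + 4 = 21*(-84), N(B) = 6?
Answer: -391379/216 ≈ -1811.9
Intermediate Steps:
g = -1768 (g = -4 + 21*(-84) = -4 - 1764 = -1768)
Y = -17/6 (Y = -3 + 1/6 = -3 + ⅙ = -17/6 ≈ -2.8333)
C(A) = -1 + (-3 + A)*(5 + A² + 2*A) (C(A) = -1 + (-3 + A)*((A² + 2*A) + 5) = -1 + (-3 + A)*(5 + A² + 2*A))
C(Y) + g = (-16 + (-17/6)³ - 1*(-17/6) - (-17/6)²) - 1768 = (-16 - 4913/216 + 17/6 - 1*289/36) - 1768 = (-16 - 4913/216 + 17/6 - 289/36) - 1768 = -9491/216 - 1768 = -391379/216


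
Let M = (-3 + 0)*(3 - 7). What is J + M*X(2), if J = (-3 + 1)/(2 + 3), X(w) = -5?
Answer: -302/5 ≈ -60.400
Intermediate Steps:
J = -⅖ (J = -2/5 = -2*⅕ = -⅖ ≈ -0.40000)
M = 12 (M = -3*(-4) = 12)
J + M*X(2) = -⅖ + 12*(-5) = -⅖ - 60 = -302/5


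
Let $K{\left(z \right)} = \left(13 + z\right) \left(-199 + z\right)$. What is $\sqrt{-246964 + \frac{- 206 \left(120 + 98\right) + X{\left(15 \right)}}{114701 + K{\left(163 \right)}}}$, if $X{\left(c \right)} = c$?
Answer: $\frac{i \sqrt{2900096504368845}}{108365} \approx 496.96 i$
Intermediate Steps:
$K{\left(z \right)} = \left(-199 + z\right) \left(13 + z\right)$
$\sqrt{-246964 + \frac{- 206 \left(120 + 98\right) + X{\left(15 \right)}}{114701 + K{\left(163 \right)}}} = \sqrt{-246964 + \frac{- 206 \left(120 + 98\right) + 15}{114701 - \left(32905 - 26569\right)}} = \sqrt{-246964 + \frac{\left(-206\right) 218 + 15}{114701 - 6336}} = \sqrt{-246964 + \frac{-44908 + 15}{114701 - 6336}} = \sqrt{-246964 - \frac{44893}{108365}} = \sqrt{- \frac{26762298753}{108365}} = \frac{i \sqrt{2900096504368845}}{108365}$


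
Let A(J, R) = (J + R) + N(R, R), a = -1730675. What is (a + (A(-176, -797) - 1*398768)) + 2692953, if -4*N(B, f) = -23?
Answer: 2250171/4 ≈ 5.6254e+5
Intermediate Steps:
N(B, f) = 23/4 (N(B, f) = -¼*(-23) = 23/4)
A(J, R) = 23/4 + J + R (A(J, R) = (J + R) + 23/4 = 23/4 + J + R)
(a + (A(-176, -797) - 1*398768)) + 2692953 = (-1730675 + ((23/4 - 176 - 797) - 1*398768)) + 2692953 = (-1730675 + (-3869/4 - 398768)) + 2692953 = (-1730675 - 1598941/4) + 2692953 = -8521641/4 + 2692953 = 2250171/4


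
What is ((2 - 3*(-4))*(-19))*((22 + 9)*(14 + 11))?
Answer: -206150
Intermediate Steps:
((2 - 3*(-4))*(-19))*((22 + 9)*(14 + 11)) = ((2 + 12)*(-19))*(31*25) = (14*(-19))*775 = -266*775 = -206150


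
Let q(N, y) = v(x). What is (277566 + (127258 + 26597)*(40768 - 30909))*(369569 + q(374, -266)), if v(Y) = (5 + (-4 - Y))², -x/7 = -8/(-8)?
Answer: 560782795887963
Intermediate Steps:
x = -7 (x = -(-56)/(-8) = -(-56)*(-1)/8 = -7*1 = -7)
v(Y) = (1 - Y)²
q(N, y) = 64 (q(N, y) = (-1 - 7)² = (-8)² = 64)
(277566 + (127258 + 26597)*(40768 - 30909))*(369569 + q(374, -266)) = (277566 + (127258 + 26597)*(40768 - 30909))*(369569 + 64) = (277566 + 153855*9859)*369633 = (277566 + 1516856445)*369633 = 1517134011*369633 = 560782795887963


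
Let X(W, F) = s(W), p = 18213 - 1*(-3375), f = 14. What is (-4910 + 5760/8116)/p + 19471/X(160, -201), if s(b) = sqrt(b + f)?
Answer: -4980475/21901026 + 19471*sqrt(174)/174 ≈ 1475.9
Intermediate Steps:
p = 21588 (p = 18213 + 3375 = 21588)
s(b) = sqrt(14 + b) (s(b) = sqrt(b + 14) = sqrt(14 + b))
X(W, F) = sqrt(14 + W)
(-4910 + 5760/8116)/p + 19471/X(160, -201) = (-4910 + 5760/8116)/21588 + 19471/(sqrt(14 + 160)) = (-4910 + 5760*(1/8116))*(1/21588) + 19471/(sqrt(174)) = (-4910 + 1440/2029)*(1/21588) + 19471*(sqrt(174)/174) = -9960950/2029*1/21588 + 19471*sqrt(174)/174 = -4980475/21901026 + 19471*sqrt(174)/174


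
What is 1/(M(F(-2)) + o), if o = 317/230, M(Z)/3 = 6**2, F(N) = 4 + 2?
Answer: 230/25157 ≈ 0.0091426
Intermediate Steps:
F(N) = 6
M(Z) = 108 (M(Z) = 3*6**2 = 3*36 = 108)
o = 317/230 (o = 317*(1/230) = 317/230 ≈ 1.3783)
1/(M(F(-2)) + o) = 1/(108 + 317/230) = 1/(25157/230) = 230/25157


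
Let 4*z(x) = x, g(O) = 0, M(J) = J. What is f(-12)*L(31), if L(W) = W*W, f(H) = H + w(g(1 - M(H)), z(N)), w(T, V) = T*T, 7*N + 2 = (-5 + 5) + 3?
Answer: -11532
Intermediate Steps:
N = ⅐ (N = -2/7 + ((-5 + 5) + 3)/7 = -2/7 + (0 + 3)/7 = -2/7 + (⅐)*3 = -2/7 + 3/7 = ⅐ ≈ 0.14286)
z(x) = x/4
w(T, V) = T²
f(H) = H (f(H) = H + 0² = H + 0 = H)
L(W) = W²
f(-12)*L(31) = -12*31² = -12*961 = -11532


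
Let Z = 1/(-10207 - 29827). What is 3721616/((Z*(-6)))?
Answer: 74495587472/3 ≈ 2.4832e+10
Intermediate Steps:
Z = -1/40034 (Z = 1/(-40034) = -1/40034 ≈ -2.4979e-5)
3721616/((Z*(-6))) = 3721616/((-1/40034*(-6))) = 3721616/(3/20017) = 3721616*(20017/3) = 74495587472/3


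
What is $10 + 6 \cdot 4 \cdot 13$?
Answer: $322$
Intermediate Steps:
$10 + 6 \cdot 4 \cdot 13 = 10 + 24 \cdot 13 = 10 + 312 = 322$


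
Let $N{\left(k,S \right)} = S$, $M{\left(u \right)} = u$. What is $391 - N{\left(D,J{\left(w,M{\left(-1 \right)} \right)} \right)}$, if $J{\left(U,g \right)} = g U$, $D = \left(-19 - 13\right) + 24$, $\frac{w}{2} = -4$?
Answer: $383$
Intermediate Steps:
$w = -8$ ($w = 2 \left(-4\right) = -8$)
$D = -8$ ($D = -32 + 24 = -8$)
$J{\left(U,g \right)} = U g$
$391 - N{\left(D,J{\left(w,M{\left(-1 \right)} \right)} \right)} = 391 - \left(-8\right) \left(-1\right) = 391 - 8 = 383$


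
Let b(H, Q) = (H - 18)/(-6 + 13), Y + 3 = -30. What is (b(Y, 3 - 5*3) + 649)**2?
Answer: 20178064/49 ≈ 4.1180e+5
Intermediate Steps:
Y = -33 (Y = -3 - 30 = -33)
b(H, Q) = -18/7 + H/7 (b(H, Q) = (-18 + H)/7 = (-18 + H)*(1/7) = -18/7 + H/7)
(b(Y, 3 - 5*3) + 649)**2 = ((-18/7 + (1/7)*(-33)) + 649)**2 = ((-18/7 - 33/7) + 649)**2 = (-51/7 + 649)**2 = (4492/7)**2 = 20178064/49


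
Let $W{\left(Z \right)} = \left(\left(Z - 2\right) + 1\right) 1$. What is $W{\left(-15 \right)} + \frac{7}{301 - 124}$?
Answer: $- \frac{2825}{177} \approx -15.96$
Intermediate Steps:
$W{\left(Z \right)} = -1 + Z$ ($W{\left(Z \right)} = \left(\left(Z - 2\right) + 1\right) 1 = \left(\left(-2 + Z\right) + 1\right) 1 = \left(-1 + Z\right) 1 = -1 + Z$)
$W{\left(-15 \right)} + \frac{7}{301 - 124} = \left(-1 - 15\right) + \frac{7}{301 - 124} = -16 + \frac{7}{177} = - \frac{2825}{177}$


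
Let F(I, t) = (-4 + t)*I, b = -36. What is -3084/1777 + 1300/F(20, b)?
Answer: -47773/14216 ≈ -3.3605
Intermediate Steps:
F(I, t) = I*(-4 + t)
-3084/1777 + 1300/F(20, b) = -3084/1777 + 1300/((20*(-4 - 36))) = -3084*1/1777 + 1300/((20*(-40))) = -3084/1777 + 1300/(-800) = -3084/1777 + 1300*(-1/800) = -3084/1777 - 13/8 = -47773/14216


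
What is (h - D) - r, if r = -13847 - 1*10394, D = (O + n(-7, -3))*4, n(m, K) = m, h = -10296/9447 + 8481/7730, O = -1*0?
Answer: 590750593439/24341770 ≈ 24269.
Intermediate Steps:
O = 0
h = 177309/24341770 (h = -10296*1/9447 + 8481*(1/7730) = -3432/3149 + 8481/7730 = 177309/24341770 ≈ 0.0072841)
D = -28 (D = (0 - 7)*4 = -7*4 = -28)
r = -24241 (r = -13847 - 10394 = -24241)
(h - D) - r = (177309/24341770 - 1*(-28)) - 1*(-24241) = (177309/24341770 + 28) + 24241 = 681746869/24341770 + 24241 = 590750593439/24341770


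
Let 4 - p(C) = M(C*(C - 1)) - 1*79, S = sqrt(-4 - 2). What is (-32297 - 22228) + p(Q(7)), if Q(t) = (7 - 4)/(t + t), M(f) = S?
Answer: -54442 - I*sqrt(6) ≈ -54442.0 - 2.4495*I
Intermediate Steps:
S = I*sqrt(6) (S = sqrt(-6) = I*sqrt(6) ≈ 2.4495*I)
M(f) = I*sqrt(6)
Q(t) = 3/(2*t) (Q(t) = 3/((2*t)) = 3*(1/(2*t)) = 3/(2*t))
p(C) = 83 - I*sqrt(6) (p(C) = 4 - (I*sqrt(6) - 1*79) = 4 - (I*sqrt(6) - 79) = 4 - (-79 + I*sqrt(6)) = 4 + (79 - I*sqrt(6)) = 83 - I*sqrt(6))
(-32297 - 22228) + p(Q(7)) = (-32297 - 22228) + (83 - I*sqrt(6)) = -54525 + (83 - I*sqrt(6)) = -54442 - I*sqrt(6)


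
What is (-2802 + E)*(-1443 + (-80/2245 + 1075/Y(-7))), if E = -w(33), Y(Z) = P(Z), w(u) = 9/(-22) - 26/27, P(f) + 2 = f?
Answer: 5251884988843/1200177 ≈ 4.3759e+6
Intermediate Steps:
P(f) = -2 + f
w(u) = -815/594 (w(u) = 9*(-1/22) - 26*1/27 = -9/22 - 26/27 = -815/594)
Y(Z) = -2 + Z
E = 815/594 (E = -1*(-815/594) = 815/594 ≈ 1.3721)
(-2802 + E)*(-1443 + (-80/2245 + 1075/Y(-7))) = (-2802 + 815/594)*(-1443 + (-80/2245 + 1075/(-2 - 7))) = -1663573*(-1443 + (-80*1/2245 + 1075/(-9)))/594 = -1663573*(-1443 + (-16/449 + 1075*(-1/9)))/594 = -1663573*(-1443 + (-16/449 - 1075/9))/594 = -1663573*(-1443 - 482819/4041)/594 = -1663573/594*(-6313982/4041) = 5251884988843/1200177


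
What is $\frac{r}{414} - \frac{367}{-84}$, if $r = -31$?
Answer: $\frac{24889}{5796} \approx 4.2942$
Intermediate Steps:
$\frac{r}{414} - \frac{367}{-84} = - \frac{31}{414} - \frac{367}{-84} = \left(-31\right) \frac{1}{414} - - \frac{367}{84} = - \frac{31}{414} + \frac{367}{84} = \frac{24889}{5796}$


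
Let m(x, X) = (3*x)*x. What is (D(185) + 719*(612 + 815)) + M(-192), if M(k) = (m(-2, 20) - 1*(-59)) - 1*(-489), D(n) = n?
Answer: 1026758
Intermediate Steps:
m(x, X) = 3*x²
M(k) = 560 (M(k) = (3*(-2)² - 1*(-59)) - 1*(-489) = (3*4 + 59) + 489 = (12 + 59) + 489 = 71 + 489 = 560)
(D(185) + 719*(612 + 815)) + M(-192) = (185 + 719*(612 + 815)) + 560 = (185 + 719*1427) + 560 = (185 + 1026013) + 560 = 1026198 + 560 = 1026758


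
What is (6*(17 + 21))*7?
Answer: 1596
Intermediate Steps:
(6*(17 + 21))*7 = (6*38)*7 = 228*7 = 1596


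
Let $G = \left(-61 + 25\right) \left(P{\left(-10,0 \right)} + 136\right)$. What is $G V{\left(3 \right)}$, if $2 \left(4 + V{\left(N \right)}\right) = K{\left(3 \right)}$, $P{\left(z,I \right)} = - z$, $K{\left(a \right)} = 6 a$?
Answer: $-26280$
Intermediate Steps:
$V{\left(N \right)} = 5$ ($V{\left(N \right)} = -4 + \frac{6 \cdot 3}{2} = -4 + \frac{1}{2} \cdot 18 = -4 + 9 = 5$)
$G = -5256$ ($G = \left(-61 + 25\right) \left(\left(-1\right) \left(-10\right) + 136\right) = - 36 \left(10 + 136\right) = \left(-36\right) 146 = -5256$)
$G V{\left(3 \right)} = \left(-5256\right) 5 = -26280$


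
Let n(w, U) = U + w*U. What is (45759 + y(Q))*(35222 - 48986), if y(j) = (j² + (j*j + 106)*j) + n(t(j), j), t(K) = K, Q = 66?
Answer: -4804035156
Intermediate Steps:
n(w, U) = U + U*w
y(j) = j² + j*(1 + j) + j*(106 + j²) (y(j) = (j² + (j*j + 106)*j) + j*(1 + j) = (j² + (j² + 106)*j) + j*(1 + j) = (j² + (106 + j²)*j) + j*(1 + j) = (j² + j*(106 + j²)) + j*(1 + j) = j² + j*(1 + j) + j*(106 + j²))
(45759 + y(Q))*(35222 - 48986) = (45759 + 66*(107 + 66² + 2*66))*(35222 - 48986) = (45759 + 66*(107 + 4356 + 132))*(-13764) = (45759 + 66*4595)*(-13764) = (45759 + 303270)*(-13764) = 349029*(-13764) = -4804035156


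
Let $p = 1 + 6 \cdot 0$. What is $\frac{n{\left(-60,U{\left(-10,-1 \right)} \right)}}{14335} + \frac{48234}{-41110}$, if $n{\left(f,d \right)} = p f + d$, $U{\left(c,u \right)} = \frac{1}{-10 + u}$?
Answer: $- \frac{152659040}{129648607} \approx -1.1775$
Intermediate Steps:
$p = 1$ ($p = 1 + 0 = 1$)
$n{\left(f,d \right)} = d + f$ ($n{\left(f,d \right)} = 1 f + d = f + d = d + f$)
$\frac{n{\left(-60,U{\left(-10,-1 \right)} \right)}}{14335} + \frac{48234}{-41110} = \frac{\frac{1}{-10 - 1} - 60}{14335} + \frac{48234}{-41110} = \left(\frac{1}{-11} - 60\right) \frac{1}{14335} + 48234 \left(- \frac{1}{41110}\right) = \left(- \frac{1}{11} - 60\right) \frac{1}{14335} - \frac{24117}{20555} = \left(- \frac{661}{11}\right) \frac{1}{14335} - \frac{24117}{20555} = - \frac{661}{157685} - \frac{24117}{20555} = - \frac{152659040}{129648607}$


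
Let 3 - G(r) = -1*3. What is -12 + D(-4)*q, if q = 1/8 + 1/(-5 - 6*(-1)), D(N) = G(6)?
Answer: -471/44 ≈ -10.705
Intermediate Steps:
G(r) = 6 (G(r) = 3 - (-1)*3 = 3 - 1*(-3) = 3 + 3 = 6)
D(N) = 6
q = 19/88 (q = 1*(⅛) - 1/(-11) = ⅛ - 1/11*(-1) = ⅛ + 1/11 = 19/88 ≈ 0.21591)
-12 + D(-4)*q = -12 + 6*(19/88) = -12 + 57/44 = -471/44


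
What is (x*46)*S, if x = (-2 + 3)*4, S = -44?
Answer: -8096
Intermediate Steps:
x = 4 (x = 1*4 = 4)
(x*46)*S = (4*46)*(-44) = 184*(-44) = -8096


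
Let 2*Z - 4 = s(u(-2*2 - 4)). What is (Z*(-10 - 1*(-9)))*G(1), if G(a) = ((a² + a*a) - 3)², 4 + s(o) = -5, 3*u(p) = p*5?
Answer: 5/2 ≈ 2.5000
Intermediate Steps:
u(p) = 5*p/3 (u(p) = (p*5)/3 = (5*p)/3 = 5*p/3)
s(o) = -9 (s(o) = -4 - 5 = -9)
Z = -5/2 (Z = 2 + (½)*(-9) = 2 - 9/2 = -5/2 ≈ -2.5000)
G(a) = (-3 + 2*a²)² (G(a) = ((a² + a²) - 3)² = (2*a² - 3)² = (-3 + 2*a²)²)
(Z*(-10 - 1*(-9)))*G(1) = (-5*(-10 - 1*(-9))/2)*(-3 + 2*1²)² = (-5*(-10 + 9)/2)*(-3 + 2*1)² = (-5/2*(-1))*(-3 + 2)² = (5/2)*(-1)² = (5/2)*1 = 5/2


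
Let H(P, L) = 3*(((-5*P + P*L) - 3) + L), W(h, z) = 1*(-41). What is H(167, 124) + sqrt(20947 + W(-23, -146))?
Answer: 59982 + sqrt(20906) ≈ 60127.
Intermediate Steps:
W(h, z) = -41
H(P, L) = -9 - 15*P + 3*L + 3*L*P (H(P, L) = 3*(((-5*P + L*P) - 3) + L) = 3*((-3 - 5*P + L*P) + L) = 3*(-3 + L - 5*P + L*P) = -9 - 15*P + 3*L + 3*L*P)
H(167, 124) + sqrt(20947 + W(-23, -146)) = (-9 - 15*167 + 3*124 + 3*124*167) + sqrt(20947 - 41) = (-9 - 2505 + 372 + 62124) + sqrt(20906) = 59982 + sqrt(20906)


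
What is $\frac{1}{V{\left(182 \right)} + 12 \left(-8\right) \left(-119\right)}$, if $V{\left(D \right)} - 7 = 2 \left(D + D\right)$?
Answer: $\frac{1}{12159} \approx 8.2244 \cdot 10^{-5}$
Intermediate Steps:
$V{\left(D \right)} = 7 + 4 D$ ($V{\left(D \right)} = 7 + 2 \left(D + D\right) = 7 + 2 \cdot 2 D = 7 + 4 D$)
$\frac{1}{V{\left(182 \right)} + 12 \left(-8\right) \left(-119\right)} = \frac{1}{\left(7 + 4 \cdot 182\right) + 12 \left(-8\right) \left(-119\right)} = \frac{1}{\left(7 + 728\right) - -11424} = \frac{1}{735 + 11424} = \frac{1}{12159}$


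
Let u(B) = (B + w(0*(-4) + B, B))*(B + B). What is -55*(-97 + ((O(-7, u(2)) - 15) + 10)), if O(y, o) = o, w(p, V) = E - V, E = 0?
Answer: 5610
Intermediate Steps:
w(p, V) = -V (w(p, V) = 0 - V = -V)
u(B) = 0 (u(B) = (B - B)*(B + B) = 0*(2*B) = 0)
-55*(-97 + ((O(-7, u(2)) - 15) + 10)) = -55*(-97 + ((0 - 15) + 10)) = -55*(-97 + (-15 + 10)) = -55*(-97 - 5) = -55*(-102) = 5610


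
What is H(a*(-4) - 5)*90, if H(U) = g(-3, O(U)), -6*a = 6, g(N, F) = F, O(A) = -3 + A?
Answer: -360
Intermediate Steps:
a = -1 (a = -1/6*6 = -1)
H(U) = -3 + U
H(a*(-4) - 5)*90 = (-3 + (-1*(-4) - 5))*90 = (-3 + (4 - 5))*90 = (-3 - 1)*90 = -4*90 = -360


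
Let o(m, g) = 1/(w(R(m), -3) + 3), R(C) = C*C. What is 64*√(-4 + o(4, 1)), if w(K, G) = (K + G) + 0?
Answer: 48*I*√7 ≈ 127.0*I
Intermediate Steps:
R(C) = C²
w(K, G) = G + K (w(K, G) = (G + K) + 0 = G + K)
o(m, g) = m⁻² (o(m, g) = 1/((-3 + m²) + 3) = 1/(m²) = m⁻²)
64*√(-4 + o(4, 1)) = 64*√(-4 + 4⁻²) = 64*√(-4 + 1/16) = 64*√(-63/16) = 64*(3*I*√7/4) = 48*I*√7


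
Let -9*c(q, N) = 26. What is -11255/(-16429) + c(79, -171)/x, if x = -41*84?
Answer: 24949081/36373806 ≈ 0.68591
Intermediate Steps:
x = -3444
c(q, N) = -26/9 (c(q, N) = -1/9*26 = -26/9)
-11255/(-16429) + c(79, -171)/x = -11255/(-16429) - 26/9/(-3444) = -11255*(-1/16429) - 26/9*(-1/3444) = 11255/16429 + 13/15498 = 24949081/36373806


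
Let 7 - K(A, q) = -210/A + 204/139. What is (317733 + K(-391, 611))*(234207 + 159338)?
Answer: 6796027190814770/54349 ≈ 1.2504e+11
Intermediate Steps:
K(A, q) = 769/139 + 210/A (K(A, q) = 7 - (-210/A + 204/139) = 7 - (204/139 - 210/A) = 7 + (-204/139 + 210/A) = 769/139 + 210/A)
(317733 + K(-391, 611))*(234207 + 159338) = (317733 + (769/139 + 210/(-391)))*(234207 + 159338) = (317733 + (769/139 + 210*(-1/391)))*393545 = (317733 + (769/139 - 210/391))*393545 = (317733 + 271489/54349)*393545 = (17268742306/54349)*393545 = 6796027190814770/54349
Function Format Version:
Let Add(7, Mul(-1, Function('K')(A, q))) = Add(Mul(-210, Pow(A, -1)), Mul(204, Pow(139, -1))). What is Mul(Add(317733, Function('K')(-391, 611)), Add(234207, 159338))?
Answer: Rational(6796027190814770, 54349) ≈ 1.2504e+11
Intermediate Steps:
Function('K')(A, q) = Add(Rational(769, 139), Mul(210, Pow(A, -1))) (Function('K')(A, q) = Add(7, Mul(-1, Add(Mul(-210, Pow(A, -1)), Mul(204, Pow(139, -1))))) = Add(7, Mul(-1, Add(Mul(-210, Pow(A, -1)), Mul(204, Rational(1, 139))))) = Add(7, Mul(-1, Add(Mul(-210, Pow(A, -1)), Rational(204, 139)))) = Add(7, Mul(-1, Add(Rational(204, 139), Mul(-210, Pow(A, -1))))) = Add(7, Add(Rational(-204, 139), Mul(210, Pow(A, -1)))) = Add(Rational(769, 139), Mul(210, Pow(A, -1))))
Mul(Add(317733, Function('K')(-391, 611)), Add(234207, 159338)) = Mul(Add(317733, Add(Rational(769, 139), Mul(210, Pow(-391, -1)))), Add(234207, 159338)) = Mul(Add(317733, Add(Rational(769, 139), Mul(210, Rational(-1, 391)))), 393545) = Mul(Add(317733, Add(Rational(769, 139), Rational(-210, 391))), 393545) = Mul(Add(317733, Rational(271489, 54349)), 393545) = Mul(Rational(17268742306, 54349), 393545) = Rational(6796027190814770, 54349)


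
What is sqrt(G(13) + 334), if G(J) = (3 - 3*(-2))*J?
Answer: sqrt(451) ≈ 21.237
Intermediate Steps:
G(J) = 9*J (G(J) = (3 + 6)*J = 9*J)
sqrt(G(13) + 334) = sqrt(9*13 + 334) = sqrt(117 + 334) = sqrt(451)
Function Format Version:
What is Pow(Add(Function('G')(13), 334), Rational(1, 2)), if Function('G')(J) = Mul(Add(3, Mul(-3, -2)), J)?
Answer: Pow(451, Rational(1, 2)) ≈ 21.237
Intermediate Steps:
Function('G')(J) = Mul(9, J) (Function('G')(J) = Mul(Add(3, 6), J) = Mul(9, J))
Pow(Add(Function('G')(13), 334), Rational(1, 2)) = Pow(Add(Mul(9, 13), 334), Rational(1, 2)) = Pow(Add(117, 334), Rational(1, 2)) = Pow(451, Rational(1, 2))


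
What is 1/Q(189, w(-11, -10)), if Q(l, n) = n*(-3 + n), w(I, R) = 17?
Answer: 1/238 ≈ 0.0042017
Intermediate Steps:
1/Q(189, w(-11, -10)) = 1/(17*(-3 + 17)) = 1/(17*14) = 1/238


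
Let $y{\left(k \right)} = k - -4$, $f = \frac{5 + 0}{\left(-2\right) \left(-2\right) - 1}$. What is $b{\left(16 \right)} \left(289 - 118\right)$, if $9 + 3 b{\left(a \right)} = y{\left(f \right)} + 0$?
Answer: $-190$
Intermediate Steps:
$f = \frac{5}{3}$ ($f = \frac{5}{4 - 1} = \frac{5}{3} \approx 1.6667$)
$y{\left(k \right)} = 4 + k$ ($y{\left(k \right)} = k + 4 = 4 + k$)
$b{\left(a \right)} = - \frac{10}{9}$ ($b{\left(a \right)} = -3 + \frac{\left(4 + \frac{5}{3}\right) + 0}{3} = -3 + \frac{\frac{17}{3} + 0}{3} = -3 + \frac{1}{3} \cdot \frac{17}{3} = -3 + \frac{17}{9} = - \frac{10}{9}$)
$b{\left(16 \right)} \left(289 - 118\right) = - \frac{10 \left(289 - 118\right)}{9} = \left(- \frac{10}{9}\right) 171 = -190$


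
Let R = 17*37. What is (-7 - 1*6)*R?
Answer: -8177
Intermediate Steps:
R = 629
(-7 - 1*6)*R = (-7 - 1*6)*629 = (-7 - 6)*629 = -13*629 = -8177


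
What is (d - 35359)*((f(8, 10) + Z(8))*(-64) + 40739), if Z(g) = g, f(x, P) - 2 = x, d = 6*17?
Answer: -1395718859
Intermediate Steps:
d = 102
f(x, P) = 2 + x
(d - 35359)*((f(8, 10) + Z(8))*(-64) + 40739) = (102 - 35359)*(((2 + 8) + 8)*(-64) + 40739) = -35257*((10 + 8)*(-64) + 40739) = -35257*(18*(-64) + 40739) = -35257*(-1152 + 40739) = -35257*39587 = -1395718859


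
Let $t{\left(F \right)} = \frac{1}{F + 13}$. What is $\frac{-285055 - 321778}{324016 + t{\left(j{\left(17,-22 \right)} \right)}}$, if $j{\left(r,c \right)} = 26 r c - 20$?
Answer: $- \frac{5905091923}{3152999695} \approx -1.8728$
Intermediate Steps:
$j{\left(r,c \right)} = -20 + 26 c r$ ($j{\left(r,c \right)} = 26 c r - 20 = -20 + 26 c r$)
$t{\left(F \right)} = \frac{1}{13 + F}$
$\frac{-285055 - 321778}{324016 + t{\left(j{\left(17,-22 \right)} \right)}} = \frac{-285055 - 321778}{324016 + \frac{1}{13 + \left(-20 + 26 \left(-22\right) 17\right)}} = - \frac{606833}{324016 + \frac{1}{13 - 9744}} = - \frac{606833}{324016 + \frac{1}{-9731}} = - \frac{606833}{324016 - \frac{1}{9731}} = - \frac{606833}{\frac{3152999695}{9731}} = \left(-606833\right) \frac{9731}{3152999695} = - \frac{5905091923}{3152999695}$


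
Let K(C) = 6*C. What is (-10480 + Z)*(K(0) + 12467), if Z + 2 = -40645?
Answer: -637400309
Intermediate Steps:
Z = -40647 (Z = -2 - 40645 = -40647)
(-10480 + Z)*(K(0) + 12467) = (-10480 - 40647)*(6*0 + 12467) = -51127*(0 + 12467) = -51127*12467 = -637400309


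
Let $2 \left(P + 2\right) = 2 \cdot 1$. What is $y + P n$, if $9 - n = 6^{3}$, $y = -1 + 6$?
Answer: $212$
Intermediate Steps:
$P = -1$ ($P = -2 + \frac{2 \cdot 1}{2} = -2 + \frac{1}{2} \cdot 2 = -2 + 1 = -1$)
$y = 5$
$n = -207$ ($n = 9 - 6^{3} = 9 - 216 = -207$)
$y + P n = 5 - -207 = 5 + 207 = 212$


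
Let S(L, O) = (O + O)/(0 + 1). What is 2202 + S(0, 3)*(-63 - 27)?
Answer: 1662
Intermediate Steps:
S(L, O) = 2*O (S(L, O) = (2*O)/1 = (2*O)*1 = 2*O)
2202 + S(0, 3)*(-63 - 27) = 2202 + (2*3)*(-63 - 27) = 2202 + 6*(-90) = 2202 - 540 = 1662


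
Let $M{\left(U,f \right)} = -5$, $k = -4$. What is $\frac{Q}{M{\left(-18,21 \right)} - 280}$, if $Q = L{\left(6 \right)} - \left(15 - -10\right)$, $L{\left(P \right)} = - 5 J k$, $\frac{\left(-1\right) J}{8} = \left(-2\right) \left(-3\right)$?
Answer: $\frac{197}{57} \approx 3.4561$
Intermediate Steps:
$J = -48$ ($J = - 8 \left(\left(-2\right) \left(-3\right)\right) = \left(-8\right) 6 = -48$)
$L{\left(P \right)} = -960$ ($L{\left(P \right)} = \left(-5\right) \left(-48\right) \left(-4\right) = 240 \left(-4\right) = -960$)
$Q = -985$ ($Q = -960 - \left(15 - -10\right) = -960 - \left(15 + 10\right) = -960 - 25 = -985$)
$\frac{Q}{M{\left(-18,21 \right)} - 280} = - \frac{985}{-5 - 280} = - \frac{985}{-285} = \left(-985\right) \left(- \frac{1}{285}\right) = \frac{197}{57}$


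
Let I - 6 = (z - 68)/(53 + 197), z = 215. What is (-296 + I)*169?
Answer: -12227657/250 ≈ -48911.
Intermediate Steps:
I = 1647/250 (I = 6 + (215 - 68)/(53 + 197) = 6 + 147/250 = 1647/250 ≈ 6.5880)
(-296 + I)*169 = (-296 + 1647/250)*169 = -72353/250*169 = -12227657/250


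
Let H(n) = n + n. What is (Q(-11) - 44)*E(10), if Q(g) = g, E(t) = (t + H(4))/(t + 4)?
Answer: -495/7 ≈ -70.714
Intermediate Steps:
H(n) = 2*n
E(t) = (8 + t)/(4 + t) (E(t) = (t + 2*4)/(t + 4) = (t + 8)/(4 + t) = (8 + t)/(4 + t))
(Q(-11) - 44)*E(10) = (-11 - 44)*((8 + 10)/(4 + 10)) = -55*18/14 = -55*9/7 = -495/7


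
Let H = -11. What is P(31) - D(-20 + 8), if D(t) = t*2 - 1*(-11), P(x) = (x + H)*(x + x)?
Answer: 1253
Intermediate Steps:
P(x) = 2*x*(-11 + x) (P(x) = (x - 11)*(x + x) = (-11 + x)*(2*x) = 2*x*(-11 + x))
D(t) = 11 + 2*t (D(t) = 2*t + 11 = 11 + 2*t)
P(31) - D(-20 + 8) = 2*31*(-11 + 31) - (11 + 2*(-20 + 8)) = 2*31*20 - (11 + 2*(-12)) = 1240 - (11 - 24) = 1240 - 1*(-13) = 1240 + 13 = 1253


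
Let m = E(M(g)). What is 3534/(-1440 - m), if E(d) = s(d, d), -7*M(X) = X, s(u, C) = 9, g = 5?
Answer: -1178/483 ≈ -2.4389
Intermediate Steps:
M(X) = -X/7
E(d) = 9
m = 9
3534/(-1440 - m) = 3534/(-1440 - 1*9) = 3534/(-1440 - 9) = 3534/(-1449) = 3534*(-1/1449) = -1178/483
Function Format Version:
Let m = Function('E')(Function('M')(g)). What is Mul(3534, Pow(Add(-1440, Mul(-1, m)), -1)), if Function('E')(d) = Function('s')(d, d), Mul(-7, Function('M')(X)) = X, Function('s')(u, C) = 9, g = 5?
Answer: Rational(-1178, 483) ≈ -2.4389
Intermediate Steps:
Function('M')(X) = Mul(Rational(-1, 7), X)
Function('E')(d) = 9
m = 9
Mul(3534, Pow(Add(-1440, Mul(-1, m)), -1)) = Mul(3534, Pow(Add(-1440, Mul(-1, 9)), -1)) = Mul(3534, Pow(Add(-1440, -9), -1)) = Mul(3534, Pow(-1449, -1)) = Mul(3534, Rational(-1, 1449)) = Rational(-1178, 483)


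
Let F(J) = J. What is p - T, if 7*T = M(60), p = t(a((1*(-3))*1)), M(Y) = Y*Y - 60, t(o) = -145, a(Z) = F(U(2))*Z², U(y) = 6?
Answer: -4555/7 ≈ -650.71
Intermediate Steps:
a(Z) = 6*Z²
M(Y) = -60 + Y² (M(Y) = Y² - 60 = -60 + Y²)
p = -145
T = 3540/7 (T = (-60 + 60²)/7 = (-60 + 3600)/7 = (⅐)*3540 = 3540/7 ≈ 505.71)
p - T = -145 - 1*3540/7 = -145 - 3540/7 = -4555/7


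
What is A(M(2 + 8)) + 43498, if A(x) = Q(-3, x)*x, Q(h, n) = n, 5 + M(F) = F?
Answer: 43523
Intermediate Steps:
M(F) = -5 + F
A(x) = x² (A(x) = x*x = x²)
A(M(2 + 8)) + 43498 = (-5 + (2 + 8))² + 43498 = (-5 + 10)² + 43498 = 5² + 43498 = 25 + 43498 = 43523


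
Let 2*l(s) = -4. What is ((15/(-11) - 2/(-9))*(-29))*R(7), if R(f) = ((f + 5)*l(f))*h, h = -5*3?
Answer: 131080/11 ≈ 11916.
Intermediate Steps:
l(s) = -2 (l(s) = (1/2)*(-4) = -2)
h = -15
R(f) = 150 + 30*f (R(f) = ((f + 5)*(-2))*(-15) = ((5 + f)*(-2))*(-15) = (-10 - 2*f)*(-15) = 150 + 30*f)
((15/(-11) - 2/(-9))*(-29))*R(7) = ((15/(-11) - 2/(-9))*(-29))*(150 + 30*7) = ((15*(-1/11) - 2*(-1/9))*(-29))*(150 + 210) = ((-15/11 + 2/9)*(-29))*360 = -113/99*(-29)*360 = (3277/99)*360 = 131080/11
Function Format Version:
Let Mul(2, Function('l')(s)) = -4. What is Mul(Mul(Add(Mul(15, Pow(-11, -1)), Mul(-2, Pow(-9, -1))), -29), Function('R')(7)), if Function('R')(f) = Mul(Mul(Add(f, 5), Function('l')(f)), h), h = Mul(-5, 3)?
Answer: Rational(131080, 11) ≈ 11916.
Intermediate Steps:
Function('l')(s) = -2 (Function('l')(s) = Mul(Rational(1, 2), -4) = -2)
h = -15
Function('R')(f) = Add(150, Mul(30, f)) (Function('R')(f) = Mul(Mul(Add(f, 5), -2), -15) = Mul(Mul(Add(5, f), -2), -15) = Mul(Add(-10, Mul(-2, f)), -15) = Add(150, Mul(30, f)))
Mul(Mul(Add(Mul(15, Pow(-11, -1)), Mul(-2, Pow(-9, -1))), -29), Function('R')(7)) = Mul(Mul(Add(Mul(15, Pow(-11, -1)), Mul(-2, Pow(-9, -1))), -29), Add(150, Mul(30, 7))) = Mul(Mul(Add(Mul(15, Rational(-1, 11)), Mul(-2, Rational(-1, 9))), -29), Add(150, 210)) = Mul(Mul(Add(Rational(-15, 11), Rational(2, 9)), -29), 360) = Mul(Mul(Rational(-113, 99), -29), 360) = Mul(Rational(3277, 99), 360) = Rational(131080, 11)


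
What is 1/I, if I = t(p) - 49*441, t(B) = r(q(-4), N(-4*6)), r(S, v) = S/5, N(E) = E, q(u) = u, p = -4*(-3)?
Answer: -5/108049 ≈ -4.6275e-5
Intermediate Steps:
p = 12
r(S, v) = S/5 (r(S, v) = S*(1/5) = S/5)
t(B) = -4/5 (t(B) = (1/5)*(-4) = -4/5)
I = -108049/5 (I = -4/5 - 49*441 = -4/5 - 21609 = -108049/5 ≈ -21610.)
1/I = 1/(-108049/5) = -5/108049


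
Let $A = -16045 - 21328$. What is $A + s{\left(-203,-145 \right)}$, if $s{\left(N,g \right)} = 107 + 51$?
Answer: $-37215$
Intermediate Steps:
$A = -37373$ ($A = -16045 - 21328 = -37373$)
$s{\left(N,g \right)} = 158$
$A + s{\left(-203,-145 \right)} = -37373 + 158 = -37215$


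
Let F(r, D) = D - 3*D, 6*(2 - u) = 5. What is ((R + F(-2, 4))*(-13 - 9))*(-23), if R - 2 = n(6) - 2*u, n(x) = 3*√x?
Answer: -12650/3 + 1518*√6 ≈ -498.34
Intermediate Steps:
u = 7/6 (u = 2 - ⅙*5 = 2 - ⅚ = 7/6 ≈ 1.1667)
R = -⅓ + 3*√6 (R = 2 + (3*√6 - 2*7/6) = 2 + (3*√6 - 7/3) = 2 + (-7/3 + 3*√6) = -⅓ + 3*√6 ≈ 7.0151)
F(r, D) = -2*D
((R + F(-2, 4))*(-13 - 9))*(-23) = (((-⅓ + 3*√6) - 2*4)*(-13 - 9))*(-23) = (((-⅓ + 3*√6) - 8)*(-22))*(-23) = ((-25/3 + 3*√6)*(-22))*(-23) = (550/3 - 66*√6)*(-23) = -12650/3 + 1518*√6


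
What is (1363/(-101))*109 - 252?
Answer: -174019/101 ≈ -1723.0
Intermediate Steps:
(1363/(-101))*109 - 252 = (1363*(-1/101))*109 - 252 = -1363/101*109 - 252 = -148567/101 - 252 = -174019/101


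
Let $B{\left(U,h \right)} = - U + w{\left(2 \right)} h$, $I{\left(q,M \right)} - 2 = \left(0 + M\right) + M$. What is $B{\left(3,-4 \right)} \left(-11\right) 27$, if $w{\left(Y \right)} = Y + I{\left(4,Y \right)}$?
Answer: $10395$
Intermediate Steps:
$I{\left(q,M \right)} = 2 + 2 M$ ($I{\left(q,M \right)} = 2 + \left(\left(0 + M\right) + M\right) = 2 + \left(M + M\right) = 2 + 2 M$)
$w{\left(Y \right)} = 2 + 3 Y$ ($w{\left(Y \right)} = Y + \left(2 + 2 Y\right) = 2 + 3 Y$)
$B{\left(U,h \right)} = - U + 8 h$ ($B{\left(U,h \right)} = - U + \left(2 + 3 \cdot 2\right) h = - U + \left(2 + 6\right) h = - U + 8 h$)
$B{\left(3,-4 \right)} \left(-11\right) 27 = \left(\left(-1\right) 3 + 8 \left(-4\right)\right) \left(-11\right) 27 = \left(-3 - 32\right) \left(-11\right) 27 = \left(-35\right) \left(-11\right) 27 = 385 \cdot 27 = 10395$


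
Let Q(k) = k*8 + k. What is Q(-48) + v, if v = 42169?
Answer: 41737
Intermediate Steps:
Q(k) = 9*k (Q(k) = 8*k + k = 9*k)
Q(-48) + v = 9*(-48) + 42169 = -432 + 42169 = 41737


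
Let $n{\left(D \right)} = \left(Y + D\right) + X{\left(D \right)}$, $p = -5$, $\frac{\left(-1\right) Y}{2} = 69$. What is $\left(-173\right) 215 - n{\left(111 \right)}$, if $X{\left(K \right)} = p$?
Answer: $-37163$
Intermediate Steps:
$Y = -138$ ($Y = \left(-2\right) 69 = -138$)
$X{\left(K \right)} = -5$
$n{\left(D \right)} = -143 + D$ ($n{\left(D \right)} = \left(-138 + D\right) - 5 = -143 + D$)
$\left(-173\right) 215 - n{\left(111 \right)} = \left(-173\right) 215 - \left(-143 + 111\right) = -37195 - -32 = -37195 + 32 = -37163$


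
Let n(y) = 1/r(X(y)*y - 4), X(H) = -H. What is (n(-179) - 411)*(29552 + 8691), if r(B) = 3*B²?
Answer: -48421203764760232/3080646075 ≈ -1.5718e+7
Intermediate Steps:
n(y) = 1/(3*(-4 - y²)²) (n(y) = 1/(3*((-y)*y - 4)²) = 1/(3*(-y² - 4)²) = 1/(3*(-4 - y²)²))
(n(-179) - 411)*(29552 + 8691) = (1/(3*(4 + (-179)²)²) - 411)*(29552 + 8691) = (1/(3*(4 + 32041)²) - 411)*38243 = ((⅓)/32045² - 411)*38243 = ((⅓)*(1/1026882025) - 411)*38243 = (1/3080646075 - 411)*38243 = -1266145536824/3080646075*38243 = -48421203764760232/3080646075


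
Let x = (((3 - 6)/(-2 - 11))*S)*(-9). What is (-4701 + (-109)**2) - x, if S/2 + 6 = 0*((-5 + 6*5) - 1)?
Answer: 93016/13 ≈ 7155.1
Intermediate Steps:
S = -12 (S = -12 + 2*(0*((-5 + 6*5) - 1)) = -12 + 2*(0*((-5 + 30) - 1)) = -12 + 2*(0*(25 - 1)) = -12 + 2*(0*24) = -12 + 2*0 = -12 + 0 = -12)
x = 324/13 (x = (((3 - 6)/(-2 - 11))*(-12))*(-9) = (-3/(-13)*(-12))*(-9) = (-3*(-1/13)*(-12))*(-9) = ((3/13)*(-12))*(-9) = -36/13*(-9) = 324/13 ≈ 24.923)
(-4701 + (-109)**2) - x = (-4701 + (-109)**2) - 1*324/13 = (-4701 + 11881) - 324/13 = 7180 - 324/13 = 93016/13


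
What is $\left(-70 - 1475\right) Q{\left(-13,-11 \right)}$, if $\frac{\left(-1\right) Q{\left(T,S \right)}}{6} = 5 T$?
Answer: $-602550$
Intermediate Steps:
$Q{\left(T,S \right)} = - 30 T$ ($Q{\left(T,S \right)} = - 6 \cdot 5 T = - 30 T$)
$\left(-70 - 1475\right) Q{\left(-13,-11 \right)} = \left(-70 - 1475\right) \left(\left(-30\right) \left(-13\right)\right) = \left(-1545\right) 390 = -602550$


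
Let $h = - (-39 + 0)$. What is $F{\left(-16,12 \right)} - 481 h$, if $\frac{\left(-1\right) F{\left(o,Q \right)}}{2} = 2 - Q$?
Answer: $-18739$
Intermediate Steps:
$h = 39$ ($h = \left(-1\right) \left(-39\right) = 39$)
$F{\left(o,Q \right)} = -4 + 2 Q$ ($F{\left(o,Q \right)} = - 2 \left(2 - Q\right) = -4 + 2 Q$)
$F{\left(-16,12 \right)} - 481 h = \left(-4 + 2 \cdot 12\right) - 18759 = \left(-4 + 24\right) - 18759 = 20 - 18759 = -18739$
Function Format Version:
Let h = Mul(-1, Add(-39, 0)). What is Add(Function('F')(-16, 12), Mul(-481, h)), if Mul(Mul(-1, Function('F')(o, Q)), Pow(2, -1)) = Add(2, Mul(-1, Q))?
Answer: -18739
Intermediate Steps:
h = 39 (h = Mul(-1, -39) = 39)
Function('F')(o, Q) = Add(-4, Mul(2, Q)) (Function('F')(o, Q) = Mul(-2, Add(2, Mul(-1, Q))) = Add(-4, Mul(2, Q)))
Add(Function('F')(-16, 12), Mul(-481, h)) = Add(Add(-4, Mul(2, 12)), Mul(-481, 39)) = Add(Add(-4, 24), -18759) = Add(20, -18759) = -18739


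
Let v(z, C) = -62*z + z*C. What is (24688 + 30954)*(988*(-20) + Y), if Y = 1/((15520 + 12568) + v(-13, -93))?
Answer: -33097824594118/30103 ≈ -1.0995e+9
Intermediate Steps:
v(z, C) = -62*z + C*z
Y = 1/30103 (Y = 1/((15520 + 12568) - 13*(-62 - 93)) = 1/(28088 - 13*(-155)) = 1/(28088 + 2015) = 1/30103 ≈ 3.3219e-5)
(24688 + 30954)*(988*(-20) + Y) = (24688 + 30954)*(988*(-20) + 1/30103) = 55642*(-19760 + 1/30103) = 55642*(-594835279/30103) = -33097824594118/30103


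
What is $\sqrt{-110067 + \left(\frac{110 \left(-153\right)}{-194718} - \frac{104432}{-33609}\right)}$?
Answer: $\frac{i \sqrt{453072357329192119074}}{64159581} \approx 331.76 i$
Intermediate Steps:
$\sqrt{-110067 + \left(\frac{110 \left(-153\right)}{-194718} - \frac{104432}{-33609}\right)} = \sqrt{-110067 - - \frac{204906173}{64159581}} = \sqrt{-110067 + \left(\frac{165}{1909} + \frac{104432}{33609}\right)} = \sqrt{-110067 + \frac{204906173}{64159581}} = \sqrt{- \frac{7061647695754}{64159581}} = \frac{i \sqrt{453072357329192119074}}{64159581}$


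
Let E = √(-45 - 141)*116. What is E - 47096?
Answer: -47096 + 116*I*√186 ≈ -47096.0 + 1582.0*I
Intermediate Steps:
E = 116*I*√186 (E = √(-186)*116 = (I*√186)*116 = 116*I*√186 ≈ 1582.0*I)
E - 47096 = 116*I*√186 - 47096 = -47096 + 116*I*√186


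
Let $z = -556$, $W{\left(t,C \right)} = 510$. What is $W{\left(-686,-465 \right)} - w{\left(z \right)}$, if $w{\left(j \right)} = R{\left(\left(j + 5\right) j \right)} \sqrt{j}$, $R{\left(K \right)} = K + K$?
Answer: $510 - 1225424 i \sqrt{139} \approx 510.0 - 1.4448 \cdot 10^{7} i$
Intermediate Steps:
$R{\left(K \right)} = 2 K$
$w{\left(j \right)} = 2 j^{\frac{3}{2}} \left(5 + j\right)$ ($w{\left(j \right)} = 2 \left(j + 5\right) j \sqrt{j} = 2 \left(5 + j\right) j \sqrt{j} = 2 j \left(5 + j\right) \sqrt{j} = 2 j^{\frac{3}{2}} \left(5 + j\right)$)
$W{\left(-686,-465 \right)} - w{\left(z \right)} = 510 - 2 \left(-556\right)^{\frac{3}{2}} \left(5 - 556\right) = 510 - 2 \left(- 1112 i \sqrt{139}\right) \left(-551\right) = 510 - 1225424 i \sqrt{139}$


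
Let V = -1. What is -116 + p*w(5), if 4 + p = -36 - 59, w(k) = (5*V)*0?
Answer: -116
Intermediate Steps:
w(k) = 0 (w(k) = (5*(-1))*0 = -5*0 = 0)
p = -99 (p = -4 + (-36 - 59) = -4 - 95 = -99)
-116 + p*w(5) = -116 - 99*0 = -116 + 0 = -116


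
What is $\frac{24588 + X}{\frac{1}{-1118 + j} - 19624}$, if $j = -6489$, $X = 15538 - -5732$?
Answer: $- \frac{116280602}{49759923} \approx -2.3368$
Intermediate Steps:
$X = 21270$ ($X = 15538 + 5732 = 21270$)
$\frac{24588 + X}{\frac{1}{-1118 + j} - 19624} = \frac{24588 + 21270}{\frac{1}{-1118 - 6489} - 19624} = \frac{45858}{\frac{1}{-7607} - 19624} = \frac{45858}{- \frac{1}{7607} - 19624} = \frac{45858}{- \frac{149279769}{7607}} = 45858 \left(- \frac{7607}{149279769}\right) = - \frac{116280602}{49759923}$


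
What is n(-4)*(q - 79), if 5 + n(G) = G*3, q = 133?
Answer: -918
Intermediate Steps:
n(G) = -5 + 3*G (n(G) = -5 + G*3 = -5 + 3*G)
n(-4)*(q - 79) = (-5 + 3*(-4))*(133 - 79) = (-5 - 12)*54 = -17*54 = -918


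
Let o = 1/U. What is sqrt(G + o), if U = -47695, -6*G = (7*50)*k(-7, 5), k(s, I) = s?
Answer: 2*sqrt(2089984359405)/143085 ≈ 20.207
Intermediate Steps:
G = 1225/3 (G = -7*50*(-7)/6 = -175*(-7)/3 = -1/6*(-2450) = 1225/3 ≈ 408.33)
o = -1/47695 (o = 1/(-47695) = -1/47695 ≈ -2.0967e-5)
sqrt(G + o) = sqrt(1225/3 - 1/47695) = sqrt(58426372/143085) = 2*sqrt(2089984359405)/143085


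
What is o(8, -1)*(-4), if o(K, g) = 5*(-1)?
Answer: 20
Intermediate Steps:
o(K, g) = -5
o(8, -1)*(-4) = -5*(-4) = 20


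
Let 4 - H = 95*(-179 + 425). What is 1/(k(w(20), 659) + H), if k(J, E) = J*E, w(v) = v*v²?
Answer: 1/5248634 ≈ 1.9053e-7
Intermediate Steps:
H = -23366 (H = 4 - 95*(-179 + 425) = 4 - 95*246 = 4 - 1*23370 = 4 - 23370 = -23366)
w(v) = v³
k(J, E) = E*J
1/(k(w(20), 659) + H) = 1/(659*20³ - 23366) = 1/(659*8000 - 23366) = 1/(5272000 - 23366) = 1/5248634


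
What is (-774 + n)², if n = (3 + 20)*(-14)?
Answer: 1201216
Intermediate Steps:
n = -322 (n = 23*(-14) = -322)
(-774 + n)² = (-774 - 322)² = (-1096)² = 1201216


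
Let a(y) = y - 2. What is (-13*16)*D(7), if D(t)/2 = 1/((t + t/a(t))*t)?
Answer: -1040/147 ≈ -7.0748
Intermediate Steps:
a(y) = -2 + y
D(t) = 2/(t*(t + t/(-2 + t))) (D(t) = 2*(1/((t + t/(-2 + t))*t)) = 2*(1/(t*(t + t/(-2 + t)))) = 2/(t*(t + t/(-2 + t))))
(-13*16)*D(7) = (-13*16)*(2*(-2 + 7)/(7²*(-1 + 7))) = -416*5/(49*6) = -208*5/147 = -1040/147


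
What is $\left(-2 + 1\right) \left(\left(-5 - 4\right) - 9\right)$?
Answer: $18$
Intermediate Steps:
$\left(-2 + 1\right) \left(\left(-5 - 4\right) - 9\right) = - (-9 - 9) = \left(-1\right) \left(-18\right) = 18$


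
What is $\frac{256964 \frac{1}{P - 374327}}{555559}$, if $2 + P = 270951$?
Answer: $- \frac{128482}{28716289151} \approx -4.4742 \cdot 10^{-6}$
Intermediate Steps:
$P = 270949$ ($P = -2 + 270951 = 270949$)
$\frac{256964 \frac{1}{P - 374327}}{555559} = \frac{256964 \frac{1}{270949 - 374327}}{555559} = \frac{256964}{-103378} \cdot \frac{1}{555559} = 256964 \left(- \frac{1}{103378}\right) \frac{1}{555559} = \left(- \frac{128482}{51689}\right) \frac{1}{555559} = - \frac{128482}{28716289151}$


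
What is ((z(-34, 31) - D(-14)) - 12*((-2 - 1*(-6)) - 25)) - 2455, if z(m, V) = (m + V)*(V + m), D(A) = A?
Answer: -2180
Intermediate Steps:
z(m, V) = (V + m)² (z(m, V) = (V + m)*(V + m) = (V + m)²)
((z(-34, 31) - D(-14)) - 12*((-2 - 1*(-6)) - 25)) - 2455 = (((31 - 34)² - 1*(-14)) - 12*((-2 - 1*(-6)) - 25)) - 2455 = (((-3)² + 14) - 12*((-2 + 6) - 25)) - 2455 = ((9 + 14) - 12*(4 - 25)) - 2455 = (23 - 12*(-21)) - 2455 = (23 + 252) - 2455 = 275 - 2455 = -2180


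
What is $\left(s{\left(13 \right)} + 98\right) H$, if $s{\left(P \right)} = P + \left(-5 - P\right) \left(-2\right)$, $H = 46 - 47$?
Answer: $-147$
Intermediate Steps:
$H = -1$
$s{\left(P \right)} = 10 + 3 P$ ($s{\left(P \right)} = P + \left(10 + 2 P\right) = 10 + 3 P$)
$\left(s{\left(13 \right)} + 98\right) H = \left(\left(10 + 3 \cdot 13\right) + 98\right) \left(-1\right) = \left(\left(10 + 39\right) + 98\right) \left(-1\right) = \left(49 + 98\right) \left(-1\right) = 147 \left(-1\right) = -147$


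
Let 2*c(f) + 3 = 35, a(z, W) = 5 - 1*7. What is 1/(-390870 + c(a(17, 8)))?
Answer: -1/390854 ≈ -2.5585e-6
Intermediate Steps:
a(z, W) = -2 (a(z, W) = 5 - 7 = -2)
c(f) = 16 (c(f) = -3/2 + (½)*35 = -3/2 + 35/2 = 16)
1/(-390870 + c(a(17, 8))) = 1/(-390870 + 16) = 1/(-390854) = -1/390854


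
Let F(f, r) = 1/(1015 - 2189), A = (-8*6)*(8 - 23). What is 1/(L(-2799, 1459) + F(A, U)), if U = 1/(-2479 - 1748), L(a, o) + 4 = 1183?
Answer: 1174/1384145 ≈ 0.00084818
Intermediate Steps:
L(a, o) = 1179 (L(a, o) = -4 + 1183 = 1179)
A = 720 (A = -48*(-15) = 720)
U = -1/4227 (U = 1/(-4227) = -1/4227 ≈ -0.00023657)
F(f, r) = -1/1174 (F(f, r) = 1/(-1174) = -1/1174)
1/(L(-2799, 1459) + F(A, U)) = 1/(1179 - 1/1174) = 1/(1384145/1174) = 1174/1384145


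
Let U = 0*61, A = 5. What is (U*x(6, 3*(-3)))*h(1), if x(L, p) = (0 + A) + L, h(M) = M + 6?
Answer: 0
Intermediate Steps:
h(M) = 6 + M
U = 0
x(L, p) = 5 + L (x(L, p) = (0 + 5) + L = 5 + L)
(U*x(6, 3*(-3)))*h(1) = (0*(5 + 6))*(6 + 1) = (0*11)*7 = 0*7 = 0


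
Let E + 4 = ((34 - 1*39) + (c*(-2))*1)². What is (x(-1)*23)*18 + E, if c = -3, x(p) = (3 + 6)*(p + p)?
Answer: -7455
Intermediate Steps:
x(p) = 18*p (x(p) = 9*(2*p) = 18*p)
E = -3 (E = -4 + ((34 - 1*39) - 3*(-2)*1)² = -4 + ((34 - 39) + 6*1)² = -4 + (-5 + 6)² = -4 + 1² = -4 + 1 = -3)
(x(-1)*23)*18 + E = ((18*(-1))*23)*18 - 3 = -18*23*18 - 3 = -414*18 - 3 = -7452 - 3 = -7455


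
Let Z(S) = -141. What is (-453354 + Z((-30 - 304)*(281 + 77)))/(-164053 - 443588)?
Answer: 151165/202547 ≈ 0.74632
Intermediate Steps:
(-453354 + Z((-30 - 304)*(281 + 77)))/(-164053 - 443588) = (-453354 - 141)/(-164053 - 443588) = -453495/(-607641) = -453495*(-1/607641) = 151165/202547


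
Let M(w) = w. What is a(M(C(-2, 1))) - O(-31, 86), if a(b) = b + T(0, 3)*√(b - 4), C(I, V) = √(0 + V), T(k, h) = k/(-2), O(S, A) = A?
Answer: -85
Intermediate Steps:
T(k, h) = -k/2 (T(k, h) = k*(-½) = -k/2)
C(I, V) = √V
a(b) = b (a(b) = b + (-½*0)*√(b - 4) = b + 0*√(-4 + b) = b + 0 = b)
a(M(C(-2, 1))) - O(-31, 86) = √1 - 1*86 = 1 - 86 = -85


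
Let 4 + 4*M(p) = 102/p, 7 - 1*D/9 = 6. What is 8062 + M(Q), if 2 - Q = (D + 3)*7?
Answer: 1321953/164 ≈ 8060.7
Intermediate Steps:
D = 9 (D = 63 - 9*6 = 63 - 54 = 9)
Q = -82 (Q = 2 - (9 + 3)*7 = 2 - 12*7 = 2 - 1*84 = 2 - 84 = -82)
M(p) = -1 + 51/(2*p) (M(p) = -1 + (102/p)/4 = -1 + 51/(2*p))
8062 + M(Q) = 8062 + (51/2 - 1*(-82))/(-82) = 8062 - (51/2 + 82)/82 = 8062 - 1/82*215/2 = 8062 - 215/164 = 1321953/164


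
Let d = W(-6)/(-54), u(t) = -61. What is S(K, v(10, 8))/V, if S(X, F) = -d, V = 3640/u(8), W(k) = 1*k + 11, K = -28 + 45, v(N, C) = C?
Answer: -61/39312 ≈ -0.0015517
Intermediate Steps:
K = 17
W(k) = 11 + k (W(k) = k + 11 = 11 + k)
d = -5/54 (d = (11 - 6)/(-54) = 5*(-1/54) = -5/54 ≈ -0.092593)
V = -3640/61 (V = 3640/(-61) = 3640*(-1/61) = -3640/61 ≈ -59.672)
S(X, F) = 5/54 (S(X, F) = -1*(-5/54) = 5/54)
S(K, v(10, 8))/V = 5/(54*(-3640/61)) = (5/54)*(-61/3640) = -61/39312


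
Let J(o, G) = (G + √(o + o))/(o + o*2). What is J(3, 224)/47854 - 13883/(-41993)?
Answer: 2994310085/9042898599 + √6/430686 ≈ 0.33113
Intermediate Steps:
J(o, G) = (G + √2*√o)/(3*o) (J(o, G) = (G + √(2*o))/(o + 2*o) = (G + √2*√o)/((3*o)) = (G + √2*√o)*(1/(3*o)) = (G + √2*√o)/(3*o))
J(3, 224)/47854 - 13883/(-41993) = ((⅓)*224/3 + √2/(3*√3))/47854 - 13883/(-41993) = ((⅓)*224*(⅓) + √2*(√3/3)/3)*(1/47854) - 13883*(-1/41993) = (224/9 + √6/9)*(1/47854) + 13883/41993 = (112/215343 + √6/430686) + 13883/41993 = 2994310085/9042898599 + √6/430686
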